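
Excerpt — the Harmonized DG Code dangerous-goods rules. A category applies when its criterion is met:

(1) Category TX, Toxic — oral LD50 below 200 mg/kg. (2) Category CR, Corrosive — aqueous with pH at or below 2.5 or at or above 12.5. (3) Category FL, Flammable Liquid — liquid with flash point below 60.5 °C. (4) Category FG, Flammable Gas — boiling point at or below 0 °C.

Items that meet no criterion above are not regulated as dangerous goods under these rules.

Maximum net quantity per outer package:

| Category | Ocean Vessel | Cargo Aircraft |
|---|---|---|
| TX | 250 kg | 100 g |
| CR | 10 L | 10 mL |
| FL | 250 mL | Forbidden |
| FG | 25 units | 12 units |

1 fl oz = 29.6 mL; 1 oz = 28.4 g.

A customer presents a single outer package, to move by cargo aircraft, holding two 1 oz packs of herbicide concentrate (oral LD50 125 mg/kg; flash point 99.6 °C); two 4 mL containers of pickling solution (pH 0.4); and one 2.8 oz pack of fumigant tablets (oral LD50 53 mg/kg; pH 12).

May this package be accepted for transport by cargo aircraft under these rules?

No

Herbicide concentrate: oral LD50 125 mg/kg < 200 mg/kg → Category TX (Toxic).
Pickling solution: pH 0.4 ≤ 2.5 → Category CR (Corrosive).
Fumigant tablets: oral LD50 53 mg/kg < 200 mg/kg → Category TX (Toxic).
Category TX net quantity: (two 1 oz packs = 56.8 g) + (one 2.8 oz pack = 79.52 g) = 136.32 g.
136.32 g > 100 g (cargo aircraft limit, Category TX) — over the limit.
Category CR quantity: two 4 mL containers = 8 mL.
8 mL ≤ 10 mL (cargo aircraft limit, Category CR) — within limit.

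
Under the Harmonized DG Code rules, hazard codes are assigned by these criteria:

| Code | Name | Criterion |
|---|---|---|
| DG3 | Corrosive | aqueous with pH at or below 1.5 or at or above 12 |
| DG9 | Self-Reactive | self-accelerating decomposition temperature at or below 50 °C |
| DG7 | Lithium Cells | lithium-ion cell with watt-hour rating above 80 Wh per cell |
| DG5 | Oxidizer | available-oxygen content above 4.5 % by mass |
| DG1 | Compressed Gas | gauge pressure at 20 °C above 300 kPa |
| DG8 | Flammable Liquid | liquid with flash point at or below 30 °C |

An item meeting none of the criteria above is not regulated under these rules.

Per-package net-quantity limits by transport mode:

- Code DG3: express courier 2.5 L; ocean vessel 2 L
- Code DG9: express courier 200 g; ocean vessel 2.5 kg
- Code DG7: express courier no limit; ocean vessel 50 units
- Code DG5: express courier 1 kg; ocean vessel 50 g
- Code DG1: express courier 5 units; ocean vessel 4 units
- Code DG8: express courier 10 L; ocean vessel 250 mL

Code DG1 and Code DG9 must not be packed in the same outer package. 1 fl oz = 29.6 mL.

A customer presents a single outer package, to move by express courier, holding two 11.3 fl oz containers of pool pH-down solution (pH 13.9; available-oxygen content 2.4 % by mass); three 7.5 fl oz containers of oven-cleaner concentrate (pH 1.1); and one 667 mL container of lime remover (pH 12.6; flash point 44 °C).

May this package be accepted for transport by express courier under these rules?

Yes

With pH 13.9 (≥ 12), the pool pH-down solution falls in Code DG3.
With pH 1.1 (≤ 1.5), the oven-cleaner concentrate falls in Code DG3.
The lime remover has pH 12.6, which is ≥ 12, so it is Code DG3 (Corrosive).
Code DG3 net quantity: (two 11.3 fl oz containers = 668.96 mL) + (three 7.5 fl oz containers = 666 mL) + 667 mL = 2001.96 mL.
2001.96 mL is within the express courier limit of 2.5 L for Code DG3.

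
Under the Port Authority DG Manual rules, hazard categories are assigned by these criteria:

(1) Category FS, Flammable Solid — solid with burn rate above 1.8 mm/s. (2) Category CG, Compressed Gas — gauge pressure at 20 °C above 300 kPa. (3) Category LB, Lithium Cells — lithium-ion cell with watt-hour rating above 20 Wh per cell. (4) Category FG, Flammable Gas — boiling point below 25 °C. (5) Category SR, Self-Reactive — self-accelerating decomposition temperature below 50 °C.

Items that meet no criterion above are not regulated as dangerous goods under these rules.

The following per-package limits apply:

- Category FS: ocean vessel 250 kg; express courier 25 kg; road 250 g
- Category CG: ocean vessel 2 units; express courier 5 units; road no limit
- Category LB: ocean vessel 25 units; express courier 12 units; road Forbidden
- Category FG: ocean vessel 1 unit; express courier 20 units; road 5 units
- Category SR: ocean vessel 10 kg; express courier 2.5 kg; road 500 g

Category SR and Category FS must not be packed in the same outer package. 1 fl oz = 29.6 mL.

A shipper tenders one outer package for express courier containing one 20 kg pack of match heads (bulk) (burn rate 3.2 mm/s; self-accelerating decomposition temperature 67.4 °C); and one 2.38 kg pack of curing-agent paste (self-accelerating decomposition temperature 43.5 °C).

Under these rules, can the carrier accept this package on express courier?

The match heads (bulk) have burn rate 3.2 mm/s, which is > 1.8 mm/s, so they are Category FS (Flammable Solid).
Self-accelerating decomposition temperature 43.5 °C meets the Category SR criterion (Self-Reactive), so the curing-agent paste is Category SR.
Category SR quantity: 2.38 kg.
2.38 kg is within the express courier limit of 2.5 kg for Category SR.
Category FS quantity: 20 kg.
20 kg is within the express courier limit of 25 kg for Category FS.
Category SR and Category FS may not share an outer package.

No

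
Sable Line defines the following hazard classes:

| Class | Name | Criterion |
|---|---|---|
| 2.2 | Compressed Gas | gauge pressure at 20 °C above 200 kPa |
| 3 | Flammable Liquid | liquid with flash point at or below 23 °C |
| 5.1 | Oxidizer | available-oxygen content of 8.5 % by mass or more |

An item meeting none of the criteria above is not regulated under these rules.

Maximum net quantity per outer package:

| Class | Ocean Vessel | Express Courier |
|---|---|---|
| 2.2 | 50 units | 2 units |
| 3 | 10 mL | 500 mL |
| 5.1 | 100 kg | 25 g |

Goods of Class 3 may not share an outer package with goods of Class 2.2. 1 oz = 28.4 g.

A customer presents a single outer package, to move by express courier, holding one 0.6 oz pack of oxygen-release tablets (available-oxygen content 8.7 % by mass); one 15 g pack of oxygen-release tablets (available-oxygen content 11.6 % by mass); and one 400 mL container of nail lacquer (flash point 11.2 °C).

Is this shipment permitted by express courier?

No

Available-oxygen content 8.7 % by mass meets the Class 5.1 criterion (Oxidizer), so the oxygen-release tablets are Class 5.1.
The oxygen-release tablets have available-oxygen content 11.6 % by mass, which is ≥ 8.5 % by mass, so they are Class 5.1 (Oxidizer).
With flash point 11.2 °C (≤ 23 °C), the nail lacquer falls in Class 3.
Total Class 5.1: (one 0.6 oz pack = 17.04 g) + 15 g = 32.04 g.
32.04 g > 25 g (express courier limit, Class 5.1) — over the limit.
Class 3 quantity: 400 mL.
400 mL ≤ 500 mL (express courier limit, Class 3) — within limit.
The segregation rule (Class 3 with Class 2.2) does not apply to Class 5.1 with Class 3.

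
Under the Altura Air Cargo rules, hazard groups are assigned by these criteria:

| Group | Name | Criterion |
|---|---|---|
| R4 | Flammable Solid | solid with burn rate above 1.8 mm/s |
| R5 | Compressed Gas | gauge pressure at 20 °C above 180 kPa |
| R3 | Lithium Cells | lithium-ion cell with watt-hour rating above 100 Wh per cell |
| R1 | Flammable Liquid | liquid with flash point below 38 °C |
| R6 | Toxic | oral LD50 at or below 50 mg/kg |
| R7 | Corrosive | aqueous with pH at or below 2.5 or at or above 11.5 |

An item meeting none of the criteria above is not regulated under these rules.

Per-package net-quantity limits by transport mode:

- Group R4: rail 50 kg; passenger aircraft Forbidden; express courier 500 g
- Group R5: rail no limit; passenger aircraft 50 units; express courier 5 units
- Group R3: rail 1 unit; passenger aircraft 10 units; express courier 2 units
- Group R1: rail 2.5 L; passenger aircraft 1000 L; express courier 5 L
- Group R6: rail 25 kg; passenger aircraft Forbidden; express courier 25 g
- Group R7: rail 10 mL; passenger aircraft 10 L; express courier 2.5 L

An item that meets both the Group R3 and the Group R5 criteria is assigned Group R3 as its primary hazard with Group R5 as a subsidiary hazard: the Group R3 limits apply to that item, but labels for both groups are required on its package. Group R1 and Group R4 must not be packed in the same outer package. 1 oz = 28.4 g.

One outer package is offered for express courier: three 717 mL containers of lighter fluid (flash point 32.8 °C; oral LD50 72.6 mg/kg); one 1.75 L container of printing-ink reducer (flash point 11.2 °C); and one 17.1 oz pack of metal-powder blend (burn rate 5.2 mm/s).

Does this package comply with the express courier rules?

No

Flash point 32.8 °C meets the Group R1 criterion (Flammable Liquid), so the lighter fluid is Group R1.
The printing-ink reducer has flash point 11.2 °C, which is < 38 °C, so it is Group R1 (Flammable Liquid).
The metal-powder blend has burn rate 5.2 mm/s, which is > 1.8 mm/s, so it is Group R4 (Flammable Solid).
Total Group R1: (three 717 mL containers = 2.151 L) + 1.75 L = 3.901 L.
3.901 L ≤ 5 L (express courier limit, Group R1) — within limit.
Group R4 quantity: one 17.1 oz pack = 485.64 g.
485.64 g is within the express courier limit of 500 g for Group R4.
Group R1 and Group R4 may not share an outer package.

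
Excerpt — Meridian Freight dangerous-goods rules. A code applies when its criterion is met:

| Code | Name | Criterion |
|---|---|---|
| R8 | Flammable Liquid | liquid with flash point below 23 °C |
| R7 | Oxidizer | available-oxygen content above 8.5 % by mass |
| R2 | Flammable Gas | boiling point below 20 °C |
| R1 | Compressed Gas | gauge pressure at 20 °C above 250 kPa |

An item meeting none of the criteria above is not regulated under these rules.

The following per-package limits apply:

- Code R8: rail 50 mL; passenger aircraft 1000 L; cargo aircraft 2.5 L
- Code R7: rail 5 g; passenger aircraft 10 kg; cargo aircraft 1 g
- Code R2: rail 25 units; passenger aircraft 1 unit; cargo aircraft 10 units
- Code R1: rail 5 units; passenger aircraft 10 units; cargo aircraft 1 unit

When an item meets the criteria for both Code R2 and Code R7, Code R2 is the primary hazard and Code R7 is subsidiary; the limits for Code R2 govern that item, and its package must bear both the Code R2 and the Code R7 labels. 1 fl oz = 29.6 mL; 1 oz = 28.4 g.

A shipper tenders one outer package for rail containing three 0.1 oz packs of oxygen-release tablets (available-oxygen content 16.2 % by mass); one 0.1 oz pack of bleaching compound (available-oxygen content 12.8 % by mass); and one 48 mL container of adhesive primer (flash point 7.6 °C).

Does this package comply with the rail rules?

With available-oxygen content 16.2 % by mass (> 8.5 % by mass), the oxygen-release tablets fall in Code R7.
Bleaching compound: available-oxygen content 12.8 % by mass > 8.5 % by mass → Code R7 (Oxidizer).
Adhesive primer: flash point 7.6 °C < 23 °C → Code R8 (Flammable Liquid).
Code R7 net quantity: (three 0.1 oz packs = 8.52 g) + (one 0.1 oz pack = 2.84 g) = 11.36 g.
11.36 g > 5 g (rail limit, Code R7) — over the limit.
Code R8 quantity: 48 mL.
That is within the Code R8 rail limit of 50 mL.

No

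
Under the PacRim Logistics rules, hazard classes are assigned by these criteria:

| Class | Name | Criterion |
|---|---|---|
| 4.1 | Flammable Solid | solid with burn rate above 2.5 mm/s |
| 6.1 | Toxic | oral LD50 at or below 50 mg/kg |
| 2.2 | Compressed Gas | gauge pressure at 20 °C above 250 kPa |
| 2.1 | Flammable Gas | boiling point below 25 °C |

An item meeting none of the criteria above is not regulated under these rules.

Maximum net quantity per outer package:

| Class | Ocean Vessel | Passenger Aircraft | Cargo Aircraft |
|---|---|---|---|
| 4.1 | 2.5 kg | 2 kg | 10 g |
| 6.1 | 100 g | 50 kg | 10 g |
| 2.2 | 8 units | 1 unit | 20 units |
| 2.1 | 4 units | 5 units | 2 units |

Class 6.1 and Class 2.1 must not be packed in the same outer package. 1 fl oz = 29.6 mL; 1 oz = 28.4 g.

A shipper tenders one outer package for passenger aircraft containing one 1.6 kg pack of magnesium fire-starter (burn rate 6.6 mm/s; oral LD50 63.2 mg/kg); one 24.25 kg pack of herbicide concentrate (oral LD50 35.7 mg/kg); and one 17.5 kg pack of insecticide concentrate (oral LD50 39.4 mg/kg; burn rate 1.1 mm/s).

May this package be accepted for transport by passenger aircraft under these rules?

Yes

Magnesium fire-starter: burn rate 6.6 mm/s > 2.5 mm/s → Class 4.1 (Flammable Solid).
Oral LD50 35.7 mg/kg meets the Class 6.1 criterion (Toxic), so the herbicide concentrate is Class 6.1.
With oral LD50 39.4 mg/kg (≤ 50 mg/kg), the insecticide concentrate falls in Class 6.1.
Class 4.1 quantity: 1.6 kg.
1.6 kg is within the passenger aircraft limit of 2 kg for Class 4.1.
Class 6.1 net quantity: 24.25 kg + 17.5 kg = 41.75 kg.
That is within the Class 6.1 passenger aircraft limit of 50 kg.
The segregation rule (Class 6.1 with Class 2.1) does not apply to Class 4.1 with Class 6.1.
Every hazard class is within its passenger aircraft limit and no segregation rule is violated.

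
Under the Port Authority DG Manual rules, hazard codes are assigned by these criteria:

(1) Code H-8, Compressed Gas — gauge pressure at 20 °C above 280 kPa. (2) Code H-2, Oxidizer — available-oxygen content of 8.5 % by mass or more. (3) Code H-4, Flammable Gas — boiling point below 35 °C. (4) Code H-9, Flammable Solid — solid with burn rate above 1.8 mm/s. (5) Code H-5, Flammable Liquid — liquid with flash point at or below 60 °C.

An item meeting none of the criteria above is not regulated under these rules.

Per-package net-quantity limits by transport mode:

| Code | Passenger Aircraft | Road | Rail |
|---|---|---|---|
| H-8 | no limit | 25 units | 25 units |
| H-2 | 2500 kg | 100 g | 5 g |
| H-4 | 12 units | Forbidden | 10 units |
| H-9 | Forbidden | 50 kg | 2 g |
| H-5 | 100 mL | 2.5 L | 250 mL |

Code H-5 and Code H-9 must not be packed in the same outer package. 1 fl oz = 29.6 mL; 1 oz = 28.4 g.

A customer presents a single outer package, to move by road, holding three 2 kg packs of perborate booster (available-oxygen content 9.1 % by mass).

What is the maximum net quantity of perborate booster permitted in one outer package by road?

100 g

Available-oxygen content 9.1 % by mass meets the Code H-2 criterion (Oxidizer), so the perborate booster is Code H-2.
The road limit for Code H-2 is 100 g.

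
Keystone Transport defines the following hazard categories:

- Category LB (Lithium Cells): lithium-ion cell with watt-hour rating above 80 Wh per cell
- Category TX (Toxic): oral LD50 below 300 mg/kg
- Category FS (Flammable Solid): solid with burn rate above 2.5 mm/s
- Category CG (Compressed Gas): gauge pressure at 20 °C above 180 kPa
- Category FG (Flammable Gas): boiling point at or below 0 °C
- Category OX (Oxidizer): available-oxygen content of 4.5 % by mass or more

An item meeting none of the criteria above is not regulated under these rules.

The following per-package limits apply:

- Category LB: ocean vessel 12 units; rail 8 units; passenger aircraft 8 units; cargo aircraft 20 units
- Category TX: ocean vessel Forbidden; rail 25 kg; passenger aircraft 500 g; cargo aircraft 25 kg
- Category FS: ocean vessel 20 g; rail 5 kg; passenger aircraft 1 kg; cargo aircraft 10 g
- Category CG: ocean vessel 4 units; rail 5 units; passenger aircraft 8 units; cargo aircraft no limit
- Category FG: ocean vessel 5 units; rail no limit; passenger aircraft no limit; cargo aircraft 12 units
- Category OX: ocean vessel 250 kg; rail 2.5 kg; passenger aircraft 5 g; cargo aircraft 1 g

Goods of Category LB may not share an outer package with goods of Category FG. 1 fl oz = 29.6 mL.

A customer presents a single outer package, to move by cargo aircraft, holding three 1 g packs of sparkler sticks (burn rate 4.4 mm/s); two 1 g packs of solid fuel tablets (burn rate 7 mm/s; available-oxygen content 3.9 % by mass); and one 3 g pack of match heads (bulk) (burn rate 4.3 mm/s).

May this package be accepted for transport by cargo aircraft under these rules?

Yes

Sparkler sticks: burn rate 4.4 mm/s > 2.5 mm/s → Category FS (Flammable Solid).
The solid fuel tablets have burn rate 7 mm/s, which is > 2.5 mm/s, so they are Category FS (Flammable Solid).
Burn rate 4.3 mm/s meets the Category FS criterion (Flammable Solid), so the match heads (bulk) are Category FS.
Total Category FS: (three 1 g packs = 3 g) + (two 1 g packs = 2 g) + 3 g = 8 g.
8 g ≤ 10 g (cargo aircraft limit, Category FS) — within limit.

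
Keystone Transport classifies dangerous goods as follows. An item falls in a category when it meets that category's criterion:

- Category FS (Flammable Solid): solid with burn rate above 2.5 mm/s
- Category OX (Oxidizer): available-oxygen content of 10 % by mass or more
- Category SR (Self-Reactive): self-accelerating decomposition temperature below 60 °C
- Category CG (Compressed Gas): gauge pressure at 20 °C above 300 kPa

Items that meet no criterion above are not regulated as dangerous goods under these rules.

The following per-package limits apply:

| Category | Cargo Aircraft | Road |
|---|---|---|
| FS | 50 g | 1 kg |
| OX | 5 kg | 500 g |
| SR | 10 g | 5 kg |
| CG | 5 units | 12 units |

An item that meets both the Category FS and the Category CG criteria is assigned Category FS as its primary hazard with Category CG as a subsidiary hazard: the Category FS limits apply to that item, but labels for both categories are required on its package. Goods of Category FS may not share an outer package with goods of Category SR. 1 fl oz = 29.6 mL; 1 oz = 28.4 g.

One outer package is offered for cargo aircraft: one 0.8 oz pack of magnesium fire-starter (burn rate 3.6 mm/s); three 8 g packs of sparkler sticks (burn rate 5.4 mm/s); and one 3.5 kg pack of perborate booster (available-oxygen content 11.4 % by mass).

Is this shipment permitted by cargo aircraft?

Yes

The magnesium fire-starter has burn rate 3.6 mm/s, which is > 2.5 mm/s, so it is Category FS (Flammable Solid).
Sparkler sticks: burn rate 5.4 mm/s > 2.5 mm/s → Category FS (Flammable Solid).
With available-oxygen content 11.4 % by mass (≥ 10 % by mass), the perborate booster falls in Category OX.
Total Category FS: (one 0.8 oz pack = 22.72 g) + (three 8 g packs = 24 g) = 46.72 g.
46.72 g ≤ 50 g (cargo aircraft limit, Category FS) — within limit.
Category OX quantity: 3.5 kg.
That is within the Category OX cargo aircraft limit of 5 kg.
The segregation rule (Category FS with Category SR) does not apply to Category FS with Category OX.
Every hazard category is within its cargo aircraft limit and no segregation rule is violated.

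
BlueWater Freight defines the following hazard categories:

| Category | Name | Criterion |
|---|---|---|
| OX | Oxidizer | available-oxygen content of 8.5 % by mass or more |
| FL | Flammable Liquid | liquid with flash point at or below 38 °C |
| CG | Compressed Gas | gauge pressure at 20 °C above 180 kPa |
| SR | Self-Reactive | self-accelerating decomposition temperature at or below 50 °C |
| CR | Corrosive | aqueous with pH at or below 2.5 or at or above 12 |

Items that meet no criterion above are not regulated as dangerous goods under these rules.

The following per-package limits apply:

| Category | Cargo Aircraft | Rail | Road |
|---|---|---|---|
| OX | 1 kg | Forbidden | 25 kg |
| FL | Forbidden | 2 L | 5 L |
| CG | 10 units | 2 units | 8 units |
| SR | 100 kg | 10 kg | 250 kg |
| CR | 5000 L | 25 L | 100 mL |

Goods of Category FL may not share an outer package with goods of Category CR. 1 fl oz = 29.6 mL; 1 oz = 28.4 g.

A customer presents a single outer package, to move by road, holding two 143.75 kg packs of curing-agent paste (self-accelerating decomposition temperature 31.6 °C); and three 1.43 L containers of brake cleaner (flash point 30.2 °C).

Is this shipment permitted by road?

No

Curing-agent paste: self-accelerating decomposition temperature 31.6 °C ≤ 50 °C → Category SR (Self-Reactive).
Flash point 30.2 °C meets the Category FL criterion (Flammable Liquid), so the brake cleaner is Category FL.
Category SR quantity: two 143.75 kg packs = 287.5 kg.
That exceeds the Category SR road limit of 250 kg.
Category FL quantity: three 1.43 L containers = 4.29 L.
That is within the Category FL road limit of 5 L.
The segregation rule (Category FL with Category CR) does not apply to Category SR with Category FL.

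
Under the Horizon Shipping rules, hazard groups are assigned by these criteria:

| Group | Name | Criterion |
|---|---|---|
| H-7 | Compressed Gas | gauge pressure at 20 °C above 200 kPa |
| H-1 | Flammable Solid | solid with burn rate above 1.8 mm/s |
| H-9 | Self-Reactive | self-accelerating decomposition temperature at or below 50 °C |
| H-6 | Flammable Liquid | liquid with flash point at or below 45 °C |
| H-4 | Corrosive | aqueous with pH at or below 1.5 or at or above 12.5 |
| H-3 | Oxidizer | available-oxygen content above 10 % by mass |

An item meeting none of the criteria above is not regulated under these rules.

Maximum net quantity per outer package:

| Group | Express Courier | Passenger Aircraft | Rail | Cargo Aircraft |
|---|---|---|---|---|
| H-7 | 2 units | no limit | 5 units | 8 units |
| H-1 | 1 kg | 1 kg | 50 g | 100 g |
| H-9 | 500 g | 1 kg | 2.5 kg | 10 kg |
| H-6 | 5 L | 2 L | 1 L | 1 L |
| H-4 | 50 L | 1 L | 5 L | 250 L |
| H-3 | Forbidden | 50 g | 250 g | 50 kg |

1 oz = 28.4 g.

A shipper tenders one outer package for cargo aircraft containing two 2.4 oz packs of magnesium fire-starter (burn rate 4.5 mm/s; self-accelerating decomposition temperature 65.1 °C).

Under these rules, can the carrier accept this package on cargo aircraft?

No

Magnesium fire-starter: burn rate 4.5 mm/s > 1.8 mm/s → Group H-1 (Flammable Solid).
Group H-1 quantity: two 2.4 oz packs = 136.32 g.
That exceeds the Group H-1 cargo aircraft limit of 100 g.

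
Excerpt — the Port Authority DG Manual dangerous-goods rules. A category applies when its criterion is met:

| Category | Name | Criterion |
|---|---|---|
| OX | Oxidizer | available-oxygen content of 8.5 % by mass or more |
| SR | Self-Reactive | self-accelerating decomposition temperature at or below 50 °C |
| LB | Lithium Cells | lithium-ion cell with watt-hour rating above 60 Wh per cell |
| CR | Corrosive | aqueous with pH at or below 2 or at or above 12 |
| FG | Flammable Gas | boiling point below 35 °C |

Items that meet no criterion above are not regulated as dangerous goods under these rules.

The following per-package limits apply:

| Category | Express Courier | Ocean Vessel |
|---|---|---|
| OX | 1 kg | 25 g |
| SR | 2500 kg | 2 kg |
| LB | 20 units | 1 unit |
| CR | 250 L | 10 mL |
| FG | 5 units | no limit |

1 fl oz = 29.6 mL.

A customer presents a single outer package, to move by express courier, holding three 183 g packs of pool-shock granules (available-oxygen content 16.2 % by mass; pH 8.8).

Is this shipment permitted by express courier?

Yes

With available-oxygen content 16.2 % by mass (≥ 8.5 % by mass), the pool-shock granules fall in Category OX.
Category OX quantity: three 183 g packs = 549 g.
549 g ≤ 1 kg (express courier limit, Category OX) — within limit.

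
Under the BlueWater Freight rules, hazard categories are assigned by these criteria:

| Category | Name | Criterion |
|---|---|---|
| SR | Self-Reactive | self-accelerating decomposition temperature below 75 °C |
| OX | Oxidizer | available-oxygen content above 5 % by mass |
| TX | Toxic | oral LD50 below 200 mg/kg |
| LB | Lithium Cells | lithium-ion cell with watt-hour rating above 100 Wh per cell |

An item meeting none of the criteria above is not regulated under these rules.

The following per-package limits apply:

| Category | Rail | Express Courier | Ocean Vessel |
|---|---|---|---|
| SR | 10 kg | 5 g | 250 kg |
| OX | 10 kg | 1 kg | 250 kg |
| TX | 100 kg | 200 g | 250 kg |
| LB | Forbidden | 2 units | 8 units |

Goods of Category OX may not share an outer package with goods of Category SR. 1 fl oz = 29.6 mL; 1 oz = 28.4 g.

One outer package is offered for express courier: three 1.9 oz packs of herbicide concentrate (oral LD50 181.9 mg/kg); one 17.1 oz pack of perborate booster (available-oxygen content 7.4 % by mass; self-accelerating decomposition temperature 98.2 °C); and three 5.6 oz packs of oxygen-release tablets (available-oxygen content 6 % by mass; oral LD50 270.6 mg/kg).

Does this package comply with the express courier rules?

Yes

With oral LD50 181.9 mg/kg (< 200 mg/kg), the herbicide concentrate falls in Category TX.
The perborate booster has available-oxygen content 7.4 % by mass, which is > 5 % by mass, so it is Category OX (Oxidizer).
Available-oxygen content 6 % by mass meets the Category OX criterion (Oxidizer), so the oxygen-release tablets are Category OX.
Category OX net quantity: (one 17.1 oz pack = 485.64 g) + (three 5.6 oz packs = 477.12 g) = 962.76 g.
That is within the Category OX express courier limit of 1 kg.
Category TX quantity: three 1.9 oz packs = 161.88 g.
That is within the Category TX express courier limit of 200 g.
The segregation rule (Category OX with Category SR) does not apply to Category OX with Category TX.
Every hazard category is within its express courier limit and no segregation rule is violated.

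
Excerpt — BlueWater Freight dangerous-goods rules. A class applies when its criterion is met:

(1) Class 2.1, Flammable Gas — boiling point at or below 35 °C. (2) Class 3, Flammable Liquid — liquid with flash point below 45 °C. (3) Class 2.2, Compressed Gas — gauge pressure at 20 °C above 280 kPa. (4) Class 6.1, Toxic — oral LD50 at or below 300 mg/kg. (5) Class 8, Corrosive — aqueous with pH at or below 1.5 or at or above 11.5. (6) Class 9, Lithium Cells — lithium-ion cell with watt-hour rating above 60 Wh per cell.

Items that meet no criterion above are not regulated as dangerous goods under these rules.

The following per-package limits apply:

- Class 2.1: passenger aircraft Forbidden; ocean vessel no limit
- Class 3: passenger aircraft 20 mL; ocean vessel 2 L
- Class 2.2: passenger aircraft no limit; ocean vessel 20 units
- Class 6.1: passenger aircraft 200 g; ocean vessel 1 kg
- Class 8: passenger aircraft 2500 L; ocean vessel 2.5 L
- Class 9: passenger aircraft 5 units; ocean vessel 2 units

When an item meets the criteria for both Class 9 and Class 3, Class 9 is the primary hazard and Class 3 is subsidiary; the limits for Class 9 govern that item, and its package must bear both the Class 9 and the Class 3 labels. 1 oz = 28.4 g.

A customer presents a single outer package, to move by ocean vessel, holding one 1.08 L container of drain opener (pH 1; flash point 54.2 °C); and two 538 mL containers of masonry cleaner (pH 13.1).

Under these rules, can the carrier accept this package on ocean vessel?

The drain opener has pH 1, which is ≤ 1.5, so it is Class 8 (Corrosive).
Masonry cleaner: pH 13.1 ≥ 11.5 → Class 8 (Corrosive).
Total Class 8: 1.08 L + (two 538 mL containers = 1.076 L) = 2.156 L.
That is within the Class 8 ocean vessel limit of 2.5 L.

Yes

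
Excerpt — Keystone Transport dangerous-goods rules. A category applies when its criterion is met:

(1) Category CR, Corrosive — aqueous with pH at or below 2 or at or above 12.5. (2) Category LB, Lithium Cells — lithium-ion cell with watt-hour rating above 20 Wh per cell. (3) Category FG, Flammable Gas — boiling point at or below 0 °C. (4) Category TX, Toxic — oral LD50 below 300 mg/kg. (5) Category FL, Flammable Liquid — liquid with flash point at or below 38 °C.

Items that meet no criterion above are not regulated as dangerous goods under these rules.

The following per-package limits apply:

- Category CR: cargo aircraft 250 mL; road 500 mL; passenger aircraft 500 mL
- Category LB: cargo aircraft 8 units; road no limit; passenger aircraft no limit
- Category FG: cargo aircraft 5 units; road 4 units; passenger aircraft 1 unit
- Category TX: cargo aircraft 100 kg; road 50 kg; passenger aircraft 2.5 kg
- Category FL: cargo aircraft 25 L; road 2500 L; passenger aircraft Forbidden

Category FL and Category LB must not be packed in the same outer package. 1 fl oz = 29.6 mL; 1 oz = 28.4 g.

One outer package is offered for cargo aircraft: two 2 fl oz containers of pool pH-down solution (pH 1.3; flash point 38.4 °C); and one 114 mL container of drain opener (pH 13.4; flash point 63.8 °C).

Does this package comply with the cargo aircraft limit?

Yes

pH 1.3 meets the Category CR criterion (Corrosive), so the pool pH-down solution is Category CR.
pH 13.4 meets the Category CR criterion (Corrosive), so the drain opener is Category CR.
Category CR net quantity: (two 2 fl oz containers = 118.4 mL) + 114 mL = 232.4 mL.
232.4 mL ≤ 250 mL (cargo aircraft limit, Category CR) — within limit.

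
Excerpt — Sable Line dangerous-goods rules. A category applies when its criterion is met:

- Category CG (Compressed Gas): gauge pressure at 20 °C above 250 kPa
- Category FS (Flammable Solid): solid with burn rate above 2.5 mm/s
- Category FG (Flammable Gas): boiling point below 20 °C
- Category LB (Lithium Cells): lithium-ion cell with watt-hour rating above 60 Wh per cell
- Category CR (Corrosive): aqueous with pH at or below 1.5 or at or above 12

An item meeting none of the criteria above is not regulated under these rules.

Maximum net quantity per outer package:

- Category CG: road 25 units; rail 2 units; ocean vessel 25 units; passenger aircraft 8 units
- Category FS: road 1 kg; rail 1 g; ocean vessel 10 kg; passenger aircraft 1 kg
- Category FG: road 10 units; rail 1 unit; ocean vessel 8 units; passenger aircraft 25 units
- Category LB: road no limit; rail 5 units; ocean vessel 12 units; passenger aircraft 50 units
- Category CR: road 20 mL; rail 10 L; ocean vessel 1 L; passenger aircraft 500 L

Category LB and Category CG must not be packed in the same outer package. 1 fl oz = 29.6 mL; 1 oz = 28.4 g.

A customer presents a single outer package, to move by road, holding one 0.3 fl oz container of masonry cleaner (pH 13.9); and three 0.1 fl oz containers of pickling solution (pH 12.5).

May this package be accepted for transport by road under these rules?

Yes

With pH 13.9 (≥ 12), the masonry cleaner falls in Category CR.
Pickling solution: pH 12.5 ≥ 12 → Category CR (Corrosive).
Category CR net quantity: (one 0.3 fl oz container = 8.88 mL) + (three 0.1 fl oz containers = 8.88 mL) = 17.76 mL.
17.76 mL is within the road limit of 20 mL for Category CR.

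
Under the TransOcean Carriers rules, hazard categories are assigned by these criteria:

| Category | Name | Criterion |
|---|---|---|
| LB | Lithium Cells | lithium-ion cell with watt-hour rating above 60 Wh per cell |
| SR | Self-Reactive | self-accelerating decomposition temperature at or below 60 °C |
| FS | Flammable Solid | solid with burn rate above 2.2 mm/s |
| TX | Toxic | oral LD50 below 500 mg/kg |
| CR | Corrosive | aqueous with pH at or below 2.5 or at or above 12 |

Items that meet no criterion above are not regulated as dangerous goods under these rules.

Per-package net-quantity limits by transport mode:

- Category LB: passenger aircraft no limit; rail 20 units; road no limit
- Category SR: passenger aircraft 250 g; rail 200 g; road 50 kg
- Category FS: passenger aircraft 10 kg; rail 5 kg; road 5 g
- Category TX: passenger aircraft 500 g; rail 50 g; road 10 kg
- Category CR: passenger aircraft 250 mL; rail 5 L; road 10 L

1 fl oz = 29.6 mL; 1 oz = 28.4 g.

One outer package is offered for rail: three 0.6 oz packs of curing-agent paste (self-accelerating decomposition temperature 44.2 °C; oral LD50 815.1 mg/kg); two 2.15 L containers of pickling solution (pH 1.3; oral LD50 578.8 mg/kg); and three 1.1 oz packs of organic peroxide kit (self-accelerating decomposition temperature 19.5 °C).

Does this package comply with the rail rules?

Self-accelerating decomposition temperature 44.2 °C meets the Category SR criterion (Self-Reactive), so the curing-agent paste is Category SR.
Pickling solution: pH 1.3 ≤ 2.5 → Category CR (Corrosive).
Organic peroxide kit: self-accelerating decomposition temperature 19.5 °C ≤ 60 °C → Category SR (Self-Reactive).
Category SR net quantity: (three 0.6 oz packs = 51.12 g) + (three 1.1 oz packs = 93.72 g) = 144.84 g.
144.84 g ≤ 200 g (rail limit, Category SR) — within limit.
Category CR quantity: two 2.15 L containers = 4.3 L.
4.3 L ≤ 5 L (rail limit, Category CR) — within limit.
Every hazard category is within its rail limit and no segregation rule is violated.

Yes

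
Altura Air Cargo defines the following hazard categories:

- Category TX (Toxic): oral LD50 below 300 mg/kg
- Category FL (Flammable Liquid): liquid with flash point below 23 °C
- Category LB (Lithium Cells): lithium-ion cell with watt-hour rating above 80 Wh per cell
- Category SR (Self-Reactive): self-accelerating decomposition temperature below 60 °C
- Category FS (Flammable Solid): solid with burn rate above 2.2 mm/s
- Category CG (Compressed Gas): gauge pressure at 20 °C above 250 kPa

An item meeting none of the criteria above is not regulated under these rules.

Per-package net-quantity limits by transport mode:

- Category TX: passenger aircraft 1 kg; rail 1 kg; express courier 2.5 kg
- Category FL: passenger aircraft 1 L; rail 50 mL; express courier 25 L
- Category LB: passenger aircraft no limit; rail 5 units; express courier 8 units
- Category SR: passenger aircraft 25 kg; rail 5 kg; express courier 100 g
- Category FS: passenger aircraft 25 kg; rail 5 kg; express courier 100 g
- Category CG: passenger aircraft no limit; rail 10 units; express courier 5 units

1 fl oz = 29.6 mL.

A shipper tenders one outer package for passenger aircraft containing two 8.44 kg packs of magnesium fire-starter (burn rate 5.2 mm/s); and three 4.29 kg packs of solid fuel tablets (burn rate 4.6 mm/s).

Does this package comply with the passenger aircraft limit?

No

Burn rate 5.2 mm/s meets the Category FS criterion (Flammable Solid), so the magnesium fire-starter is Category FS.
With burn rate 4.6 mm/s (> 2.2 mm/s), the solid fuel tablets fall in Category FS.
Total Category FS: (two 8.44 kg packs = 16.88 kg) + (three 4.29 kg packs = 12.87 kg) = 29.75 kg.
29.75 kg exceeds the passenger aircraft limit of 25 kg for Category FS.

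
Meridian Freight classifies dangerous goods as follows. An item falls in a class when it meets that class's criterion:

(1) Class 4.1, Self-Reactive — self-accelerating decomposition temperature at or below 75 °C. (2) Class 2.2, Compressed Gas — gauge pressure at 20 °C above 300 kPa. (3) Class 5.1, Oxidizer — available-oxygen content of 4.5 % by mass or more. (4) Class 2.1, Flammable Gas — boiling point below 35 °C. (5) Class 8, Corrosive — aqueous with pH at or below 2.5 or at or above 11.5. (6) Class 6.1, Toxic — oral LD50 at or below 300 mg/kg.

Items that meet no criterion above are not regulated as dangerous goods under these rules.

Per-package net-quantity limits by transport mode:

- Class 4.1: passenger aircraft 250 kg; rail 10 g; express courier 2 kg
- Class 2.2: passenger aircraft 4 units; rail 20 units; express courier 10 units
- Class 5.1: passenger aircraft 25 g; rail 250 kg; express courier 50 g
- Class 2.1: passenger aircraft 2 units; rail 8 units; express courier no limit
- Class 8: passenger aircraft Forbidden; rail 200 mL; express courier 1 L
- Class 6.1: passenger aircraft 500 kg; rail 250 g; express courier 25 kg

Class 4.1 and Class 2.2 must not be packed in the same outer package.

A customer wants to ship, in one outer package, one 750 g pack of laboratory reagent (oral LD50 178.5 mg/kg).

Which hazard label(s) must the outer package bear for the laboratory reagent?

Laboratory reagent: oral LD50 178.5 mg/kg ≤ 300 mg/kg → Class 6.1 (Toxic).
Only the Class 6.1 label is required.

Class 6.1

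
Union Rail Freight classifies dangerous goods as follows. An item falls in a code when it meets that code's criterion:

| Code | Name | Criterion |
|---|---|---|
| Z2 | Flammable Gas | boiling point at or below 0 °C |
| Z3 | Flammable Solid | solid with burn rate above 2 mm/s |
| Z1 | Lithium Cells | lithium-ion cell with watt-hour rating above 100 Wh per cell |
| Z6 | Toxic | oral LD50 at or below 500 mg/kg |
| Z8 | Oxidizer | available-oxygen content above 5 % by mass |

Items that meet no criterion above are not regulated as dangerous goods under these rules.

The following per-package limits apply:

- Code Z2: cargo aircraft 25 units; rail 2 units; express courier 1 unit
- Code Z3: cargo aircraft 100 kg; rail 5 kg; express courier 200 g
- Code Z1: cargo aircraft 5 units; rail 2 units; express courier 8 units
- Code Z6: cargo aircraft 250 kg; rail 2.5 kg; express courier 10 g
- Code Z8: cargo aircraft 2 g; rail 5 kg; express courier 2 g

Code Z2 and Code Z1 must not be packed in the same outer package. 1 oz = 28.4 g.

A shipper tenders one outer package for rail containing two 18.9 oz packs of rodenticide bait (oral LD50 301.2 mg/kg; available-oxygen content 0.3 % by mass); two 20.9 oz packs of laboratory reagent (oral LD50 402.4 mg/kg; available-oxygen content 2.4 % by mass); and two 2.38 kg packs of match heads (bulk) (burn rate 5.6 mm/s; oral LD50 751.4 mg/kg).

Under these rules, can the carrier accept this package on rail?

Yes

The rodenticide bait has oral LD50 301.2 mg/kg, which is ≤ 500 mg/kg, so it is Code Z6 (Toxic).
Laboratory reagent: oral LD50 402.4 mg/kg ≤ 500 mg/kg → Code Z6 (Toxic).
With burn rate 5.6 mm/s (> 2 mm/s), the match heads (bulk) fall in Code Z3.
Code Z6 net quantity: (two 18.9 oz packs = 1073.52 g) + (two 20.9 oz packs = 1187.12 g) = 2260.64 g.
2260.64 g is within the rail limit of 2.5 kg for Code Z6.
Code Z3 quantity: two 2.38 kg packs = 4.76 kg.
4.76 kg ≤ 5 kg (rail limit, Code Z3) — within limit.
The segregation rule (Code Z2 with Code Z1) does not apply to Code Z6 with Code Z3.
Every hazard code is within its rail limit and no segregation rule is violated.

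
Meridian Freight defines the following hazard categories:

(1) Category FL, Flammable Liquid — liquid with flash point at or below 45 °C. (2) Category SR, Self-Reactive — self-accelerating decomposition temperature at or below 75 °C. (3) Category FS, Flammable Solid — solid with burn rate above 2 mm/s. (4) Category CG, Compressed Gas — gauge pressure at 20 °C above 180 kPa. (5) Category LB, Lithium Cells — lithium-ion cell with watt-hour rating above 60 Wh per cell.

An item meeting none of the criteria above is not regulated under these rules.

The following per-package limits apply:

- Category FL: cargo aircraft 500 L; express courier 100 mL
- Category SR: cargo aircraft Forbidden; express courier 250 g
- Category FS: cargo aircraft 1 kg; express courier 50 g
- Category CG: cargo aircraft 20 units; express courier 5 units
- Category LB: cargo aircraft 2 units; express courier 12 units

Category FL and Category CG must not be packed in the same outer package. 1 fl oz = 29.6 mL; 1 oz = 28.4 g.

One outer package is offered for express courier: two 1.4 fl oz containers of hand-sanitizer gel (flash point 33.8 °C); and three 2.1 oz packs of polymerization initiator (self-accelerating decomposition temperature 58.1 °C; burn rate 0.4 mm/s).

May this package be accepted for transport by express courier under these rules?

Hand-sanitizer gel: flash point 33.8 °C ≤ 45 °C → Category FL (Flammable Liquid).
The polymerization initiator has self-accelerating decomposition temperature 58.1 °C, which is ≤ 75 °C, so it is Category SR (Self-Reactive).
Category FL quantity: two 1.4 fl oz containers = 82.88 mL.
That is within the Category FL express courier limit of 100 mL.
Category SR quantity: three 2.1 oz packs = 178.92 g.
That is within the Category SR express courier limit of 250 g.
The segregation rule (Category FL with Category CG) does not apply to Category FL with Category SR.
Every hazard category is within its express courier limit and no segregation rule is violated.

Yes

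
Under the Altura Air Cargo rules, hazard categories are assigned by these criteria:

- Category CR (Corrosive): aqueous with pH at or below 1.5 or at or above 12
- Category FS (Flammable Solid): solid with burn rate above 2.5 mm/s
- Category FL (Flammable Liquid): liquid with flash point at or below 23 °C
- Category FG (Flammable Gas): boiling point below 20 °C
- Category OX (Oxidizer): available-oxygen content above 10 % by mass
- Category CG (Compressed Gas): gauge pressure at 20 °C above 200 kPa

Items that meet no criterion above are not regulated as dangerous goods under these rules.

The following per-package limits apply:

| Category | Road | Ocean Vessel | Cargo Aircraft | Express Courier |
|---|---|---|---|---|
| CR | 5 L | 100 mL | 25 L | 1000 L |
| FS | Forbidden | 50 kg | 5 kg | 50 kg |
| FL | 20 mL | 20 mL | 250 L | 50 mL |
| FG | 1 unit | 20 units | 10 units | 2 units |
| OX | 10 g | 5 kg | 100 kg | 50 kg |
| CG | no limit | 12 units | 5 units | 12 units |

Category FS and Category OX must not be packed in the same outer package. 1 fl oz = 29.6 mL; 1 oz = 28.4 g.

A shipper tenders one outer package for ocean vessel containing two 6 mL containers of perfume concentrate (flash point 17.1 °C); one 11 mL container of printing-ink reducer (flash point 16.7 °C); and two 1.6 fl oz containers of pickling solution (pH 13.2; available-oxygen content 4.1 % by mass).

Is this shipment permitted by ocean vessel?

No

With flash point 17.1 °C (≤ 23 °C), the perfume concentrate falls in Category FL.
Flash point 16.7 °C meets the Category FL criterion (Flammable Liquid), so the printing-ink reducer is Category FL.
The pickling solution has pH 13.2, which is ≥ 12, so it is Category CR (Corrosive).
Category FL net quantity: (two 6 mL containers = 12 mL) + 11 mL = 23 mL.
23 mL exceeds the ocean vessel limit of 20 mL for Category FL.
Category CR quantity: two 1.6 fl oz containers = 94.72 mL.
94.72 mL is within the ocean vessel limit of 100 mL for Category CR.
The segregation rule (Category FS with Category OX) does not apply to Category FL with Category CR.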